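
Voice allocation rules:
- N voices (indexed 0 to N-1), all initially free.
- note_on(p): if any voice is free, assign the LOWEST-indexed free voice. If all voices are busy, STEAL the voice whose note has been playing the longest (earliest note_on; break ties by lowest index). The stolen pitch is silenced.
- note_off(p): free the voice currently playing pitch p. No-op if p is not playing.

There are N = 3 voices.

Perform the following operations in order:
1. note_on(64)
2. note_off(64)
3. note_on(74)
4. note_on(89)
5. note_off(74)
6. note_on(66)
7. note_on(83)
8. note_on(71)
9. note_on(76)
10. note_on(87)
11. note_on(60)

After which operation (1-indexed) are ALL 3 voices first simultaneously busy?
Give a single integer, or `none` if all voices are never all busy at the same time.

Answer: 7

Derivation:
Op 1: note_on(64): voice 0 is free -> assigned | voices=[64 - -]
Op 2: note_off(64): free voice 0 | voices=[- - -]
Op 3: note_on(74): voice 0 is free -> assigned | voices=[74 - -]
Op 4: note_on(89): voice 1 is free -> assigned | voices=[74 89 -]
Op 5: note_off(74): free voice 0 | voices=[- 89 -]
Op 6: note_on(66): voice 0 is free -> assigned | voices=[66 89 -]
Op 7: note_on(83): voice 2 is free -> assigned | voices=[66 89 83]
Op 8: note_on(71): all voices busy, STEAL voice 1 (pitch 89, oldest) -> assign | voices=[66 71 83]
Op 9: note_on(76): all voices busy, STEAL voice 0 (pitch 66, oldest) -> assign | voices=[76 71 83]
Op 10: note_on(87): all voices busy, STEAL voice 2 (pitch 83, oldest) -> assign | voices=[76 71 87]
Op 11: note_on(60): all voices busy, STEAL voice 1 (pitch 71, oldest) -> assign | voices=[76 60 87]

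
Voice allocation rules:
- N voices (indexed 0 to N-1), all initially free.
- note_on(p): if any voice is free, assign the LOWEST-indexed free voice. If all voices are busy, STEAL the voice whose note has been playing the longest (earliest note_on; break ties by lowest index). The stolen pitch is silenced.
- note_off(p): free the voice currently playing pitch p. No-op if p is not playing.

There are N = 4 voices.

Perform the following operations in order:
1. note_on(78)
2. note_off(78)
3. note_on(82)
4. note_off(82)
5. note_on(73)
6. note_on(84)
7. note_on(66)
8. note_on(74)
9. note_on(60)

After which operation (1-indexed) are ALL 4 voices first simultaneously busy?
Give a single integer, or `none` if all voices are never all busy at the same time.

Answer: 8

Derivation:
Op 1: note_on(78): voice 0 is free -> assigned | voices=[78 - - -]
Op 2: note_off(78): free voice 0 | voices=[- - - -]
Op 3: note_on(82): voice 0 is free -> assigned | voices=[82 - - -]
Op 4: note_off(82): free voice 0 | voices=[- - - -]
Op 5: note_on(73): voice 0 is free -> assigned | voices=[73 - - -]
Op 6: note_on(84): voice 1 is free -> assigned | voices=[73 84 - -]
Op 7: note_on(66): voice 2 is free -> assigned | voices=[73 84 66 -]
Op 8: note_on(74): voice 3 is free -> assigned | voices=[73 84 66 74]
Op 9: note_on(60): all voices busy, STEAL voice 0 (pitch 73, oldest) -> assign | voices=[60 84 66 74]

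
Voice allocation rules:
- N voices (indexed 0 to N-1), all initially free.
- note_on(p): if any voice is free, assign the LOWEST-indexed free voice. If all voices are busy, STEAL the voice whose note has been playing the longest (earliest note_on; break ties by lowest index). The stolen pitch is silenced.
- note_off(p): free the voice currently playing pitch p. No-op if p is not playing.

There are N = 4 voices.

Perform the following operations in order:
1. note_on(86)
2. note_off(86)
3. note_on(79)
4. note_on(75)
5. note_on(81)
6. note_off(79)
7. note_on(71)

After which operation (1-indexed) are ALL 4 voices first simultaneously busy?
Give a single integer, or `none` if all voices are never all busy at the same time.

Answer: none

Derivation:
Op 1: note_on(86): voice 0 is free -> assigned | voices=[86 - - -]
Op 2: note_off(86): free voice 0 | voices=[- - - -]
Op 3: note_on(79): voice 0 is free -> assigned | voices=[79 - - -]
Op 4: note_on(75): voice 1 is free -> assigned | voices=[79 75 - -]
Op 5: note_on(81): voice 2 is free -> assigned | voices=[79 75 81 -]
Op 6: note_off(79): free voice 0 | voices=[- 75 81 -]
Op 7: note_on(71): voice 0 is free -> assigned | voices=[71 75 81 -]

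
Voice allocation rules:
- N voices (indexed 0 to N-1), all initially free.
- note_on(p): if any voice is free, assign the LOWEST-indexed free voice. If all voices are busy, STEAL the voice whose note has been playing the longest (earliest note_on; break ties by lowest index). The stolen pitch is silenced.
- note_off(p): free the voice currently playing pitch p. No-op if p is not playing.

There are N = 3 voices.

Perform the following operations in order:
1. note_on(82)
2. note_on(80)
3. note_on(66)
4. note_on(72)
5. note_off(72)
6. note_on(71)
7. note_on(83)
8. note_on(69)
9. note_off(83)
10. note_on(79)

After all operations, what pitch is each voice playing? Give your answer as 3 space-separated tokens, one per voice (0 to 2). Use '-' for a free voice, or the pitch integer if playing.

Op 1: note_on(82): voice 0 is free -> assigned | voices=[82 - -]
Op 2: note_on(80): voice 1 is free -> assigned | voices=[82 80 -]
Op 3: note_on(66): voice 2 is free -> assigned | voices=[82 80 66]
Op 4: note_on(72): all voices busy, STEAL voice 0 (pitch 82, oldest) -> assign | voices=[72 80 66]
Op 5: note_off(72): free voice 0 | voices=[- 80 66]
Op 6: note_on(71): voice 0 is free -> assigned | voices=[71 80 66]
Op 7: note_on(83): all voices busy, STEAL voice 1 (pitch 80, oldest) -> assign | voices=[71 83 66]
Op 8: note_on(69): all voices busy, STEAL voice 2 (pitch 66, oldest) -> assign | voices=[71 83 69]
Op 9: note_off(83): free voice 1 | voices=[71 - 69]
Op 10: note_on(79): voice 1 is free -> assigned | voices=[71 79 69]

Answer: 71 79 69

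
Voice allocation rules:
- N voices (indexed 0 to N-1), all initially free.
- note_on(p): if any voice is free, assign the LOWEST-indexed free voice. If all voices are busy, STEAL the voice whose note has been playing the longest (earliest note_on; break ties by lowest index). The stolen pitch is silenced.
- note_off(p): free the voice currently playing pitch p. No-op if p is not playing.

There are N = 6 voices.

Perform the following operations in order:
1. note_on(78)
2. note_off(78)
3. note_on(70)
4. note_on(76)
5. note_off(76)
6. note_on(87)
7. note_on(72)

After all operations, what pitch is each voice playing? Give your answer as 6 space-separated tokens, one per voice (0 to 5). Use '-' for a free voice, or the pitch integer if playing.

Answer: 70 87 72 - - -

Derivation:
Op 1: note_on(78): voice 0 is free -> assigned | voices=[78 - - - - -]
Op 2: note_off(78): free voice 0 | voices=[- - - - - -]
Op 3: note_on(70): voice 0 is free -> assigned | voices=[70 - - - - -]
Op 4: note_on(76): voice 1 is free -> assigned | voices=[70 76 - - - -]
Op 5: note_off(76): free voice 1 | voices=[70 - - - - -]
Op 6: note_on(87): voice 1 is free -> assigned | voices=[70 87 - - - -]
Op 7: note_on(72): voice 2 is free -> assigned | voices=[70 87 72 - - -]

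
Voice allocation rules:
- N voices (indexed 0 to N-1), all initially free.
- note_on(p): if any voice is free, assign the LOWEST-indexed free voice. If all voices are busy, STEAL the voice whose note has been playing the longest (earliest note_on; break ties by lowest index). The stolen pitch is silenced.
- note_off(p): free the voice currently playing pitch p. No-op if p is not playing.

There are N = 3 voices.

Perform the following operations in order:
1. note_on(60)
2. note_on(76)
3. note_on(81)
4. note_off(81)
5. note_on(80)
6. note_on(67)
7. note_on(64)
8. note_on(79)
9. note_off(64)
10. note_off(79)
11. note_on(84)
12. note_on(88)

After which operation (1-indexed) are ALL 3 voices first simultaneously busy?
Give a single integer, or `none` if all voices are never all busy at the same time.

Answer: 3

Derivation:
Op 1: note_on(60): voice 0 is free -> assigned | voices=[60 - -]
Op 2: note_on(76): voice 1 is free -> assigned | voices=[60 76 -]
Op 3: note_on(81): voice 2 is free -> assigned | voices=[60 76 81]
Op 4: note_off(81): free voice 2 | voices=[60 76 -]
Op 5: note_on(80): voice 2 is free -> assigned | voices=[60 76 80]
Op 6: note_on(67): all voices busy, STEAL voice 0 (pitch 60, oldest) -> assign | voices=[67 76 80]
Op 7: note_on(64): all voices busy, STEAL voice 1 (pitch 76, oldest) -> assign | voices=[67 64 80]
Op 8: note_on(79): all voices busy, STEAL voice 2 (pitch 80, oldest) -> assign | voices=[67 64 79]
Op 9: note_off(64): free voice 1 | voices=[67 - 79]
Op 10: note_off(79): free voice 2 | voices=[67 - -]
Op 11: note_on(84): voice 1 is free -> assigned | voices=[67 84 -]
Op 12: note_on(88): voice 2 is free -> assigned | voices=[67 84 88]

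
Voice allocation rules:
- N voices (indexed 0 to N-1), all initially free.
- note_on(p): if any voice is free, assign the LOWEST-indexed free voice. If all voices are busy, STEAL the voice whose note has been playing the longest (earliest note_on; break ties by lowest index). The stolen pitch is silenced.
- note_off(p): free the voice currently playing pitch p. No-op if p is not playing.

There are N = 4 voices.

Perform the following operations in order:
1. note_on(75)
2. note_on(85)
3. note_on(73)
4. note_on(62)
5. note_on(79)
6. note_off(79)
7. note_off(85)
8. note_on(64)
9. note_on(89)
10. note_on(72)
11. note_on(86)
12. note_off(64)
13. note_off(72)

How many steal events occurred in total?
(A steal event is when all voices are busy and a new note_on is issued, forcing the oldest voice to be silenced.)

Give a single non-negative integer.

Answer: 3

Derivation:
Op 1: note_on(75): voice 0 is free -> assigned | voices=[75 - - -]
Op 2: note_on(85): voice 1 is free -> assigned | voices=[75 85 - -]
Op 3: note_on(73): voice 2 is free -> assigned | voices=[75 85 73 -]
Op 4: note_on(62): voice 3 is free -> assigned | voices=[75 85 73 62]
Op 5: note_on(79): all voices busy, STEAL voice 0 (pitch 75, oldest) -> assign | voices=[79 85 73 62]
Op 6: note_off(79): free voice 0 | voices=[- 85 73 62]
Op 7: note_off(85): free voice 1 | voices=[- - 73 62]
Op 8: note_on(64): voice 0 is free -> assigned | voices=[64 - 73 62]
Op 9: note_on(89): voice 1 is free -> assigned | voices=[64 89 73 62]
Op 10: note_on(72): all voices busy, STEAL voice 2 (pitch 73, oldest) -> assign | voices=[64 89 72 62]
Op 11: note_on(86): all voices busy, STEAL voice 3 (pitch 62, oldest) -> assign | voices=[64 89 72 86]
Op 12: note_off(64): free voice 0 | voices=[- 89 72 86]
Op 13: note_off(72): free voice 2 | voices=[- 89 - 86]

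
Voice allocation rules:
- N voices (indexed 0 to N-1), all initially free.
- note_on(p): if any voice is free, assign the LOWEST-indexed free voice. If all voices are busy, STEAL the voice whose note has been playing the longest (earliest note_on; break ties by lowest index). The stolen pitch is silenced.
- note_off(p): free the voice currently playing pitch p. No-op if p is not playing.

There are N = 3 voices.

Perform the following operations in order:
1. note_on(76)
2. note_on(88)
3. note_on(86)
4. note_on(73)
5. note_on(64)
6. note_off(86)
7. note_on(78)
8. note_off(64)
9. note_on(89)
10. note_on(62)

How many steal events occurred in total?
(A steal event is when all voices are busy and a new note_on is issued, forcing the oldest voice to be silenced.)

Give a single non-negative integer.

Op 1: note_on(76): voice 0 is free -> assigned | voices=[76 - -]
Op 2: note_on(88): voice 1 is free -> assigned | voices=[76 88 -]
Op 3: note_on(86): voice 2 is free -> assigned | voices=[76 88 86]
Op 4: note_on(73): all voices busy, STEAL voice 0 (pitch 76, oldest) -> assign | voices=[73 88 86]
Op 5: note_on(64): all voices busy, STEAL voice 1 (pitch 88, oldest) -> assign | voices=[73 64 86]
Op 6: note_off(86): free voice 2 | voices=[73 64 -]
Op 7: note_on(78): voice 2 is free -> assigned | voices=[73 64 78]
Op 8: note_off(64): free voice 1 | voices=[73 - 78]
Op 9: note_on(89): voice 1 is free -> assigned | voices=[73 89 78]
Op 10: note_on(62): all voices busy, STEAL voice 0 (pitch 73, oldest) -> assign | voices=[62 89 78]

Answer: 3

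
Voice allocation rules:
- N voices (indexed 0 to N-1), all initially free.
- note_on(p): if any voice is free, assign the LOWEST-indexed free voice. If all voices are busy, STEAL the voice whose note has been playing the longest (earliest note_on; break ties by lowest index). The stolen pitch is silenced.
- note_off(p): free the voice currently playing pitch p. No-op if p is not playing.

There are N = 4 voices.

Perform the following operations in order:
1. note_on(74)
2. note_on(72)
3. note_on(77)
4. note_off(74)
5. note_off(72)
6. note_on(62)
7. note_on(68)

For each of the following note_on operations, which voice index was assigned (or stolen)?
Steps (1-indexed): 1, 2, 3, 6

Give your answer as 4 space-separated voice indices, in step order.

Op 1: note_on(74): voice 0 is free -> assigned | voices=[74 - - -]
Op 2: note_on(72): voice 1 is free -> assigned | voices=[74 72 - -]
Op 3: note_on(77): voice 2 is free -> assigned | voices=[74 72 77 -]
Op 4: note_off(74): free voice 0 | voices=[- 72 77 -]
Op 5: note_off(72): free voice 1 | voices=[- - 77 -]
Op 6: note_on(62): voice 0 is free -> assigned | voices=[62 - 77 -]
Op 7: note_on(68): voice 1 is free -> assigned | voices=[62 68 77 -]

Answer: 0 1 2 0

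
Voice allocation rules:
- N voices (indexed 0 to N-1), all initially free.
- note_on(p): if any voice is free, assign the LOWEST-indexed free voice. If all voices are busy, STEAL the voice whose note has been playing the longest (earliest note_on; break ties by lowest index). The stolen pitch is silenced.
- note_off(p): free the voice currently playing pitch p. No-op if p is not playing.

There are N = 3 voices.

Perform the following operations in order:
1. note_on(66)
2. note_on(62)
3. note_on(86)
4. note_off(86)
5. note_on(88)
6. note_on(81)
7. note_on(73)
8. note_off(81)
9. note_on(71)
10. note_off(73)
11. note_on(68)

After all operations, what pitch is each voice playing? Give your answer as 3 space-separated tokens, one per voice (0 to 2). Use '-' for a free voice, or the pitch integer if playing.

Answer: 71 68 88

Derivation:
Op 1: note_on(66): voice 0 is free -> assigned | voices=[66 - -]
Op 2: note_on(62): voice 1 is free -> assigned | voices=[66 62 -]
Op 3: note_on(86): voice 2 is free -> assigned | voices=[66 62 86]
Op 4: note_off(86): free voice 2 | voices=[66 62 -]
Op 5: note_on(88): voice 2 is free -> assigned | voices=[66 62 88]
Op 6: note_on(81): all voices busy, STEAL voice 0 (pitch 66, oldest) -> assign | voices=[81 62 88]
Op 7: note_on(73): all voices busy, STEAL voice 1 (pitch 62, oldest) -> assign | voices=[81 73 88]
Op 8: note_off(81): free voice 0 | voices=[- 73 88]
Op 9: note_on(71): voice 0 is free -> assigned | voices=[71 73 88]
Op 10: note_off(73): free voice 1 | voices=[71 - 88]
Op 11: note_on(68): voice 1 is free -> assigned | voices=[71 68 88]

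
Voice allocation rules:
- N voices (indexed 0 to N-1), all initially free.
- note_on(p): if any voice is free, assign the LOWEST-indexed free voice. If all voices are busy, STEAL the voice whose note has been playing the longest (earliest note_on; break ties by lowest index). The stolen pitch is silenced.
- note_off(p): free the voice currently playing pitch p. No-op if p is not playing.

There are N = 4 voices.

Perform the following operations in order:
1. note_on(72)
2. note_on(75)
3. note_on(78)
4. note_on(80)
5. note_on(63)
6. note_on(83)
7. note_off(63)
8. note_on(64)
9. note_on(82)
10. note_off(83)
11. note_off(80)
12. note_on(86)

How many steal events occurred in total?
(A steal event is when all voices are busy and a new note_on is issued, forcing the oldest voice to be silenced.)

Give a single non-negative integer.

Answer: 3

Derivation:
Op 1: note_on(72): voice 0 is free -> assigned | voices=[72 - - -]
Op 2: note_on(75): voice 1 is free -> assigned | voices=[72 75 - -]
Op 3: note_on(78): voice 2 is free -> assigned | voices=[72 75 78 -]
Op 4: note_on(80): voice 3 is free -> assigned | voices=[72 75 78 80]
Op 5: note_on(63): all voices busy, STEAL voice 0 (pitch 72, oldest) -> assign | voices=[63 75 78 80]
Op 6: note_on(83): all voices busy, STEAL voice 1 (pitch 75, oldest) -> assign | voices=[63 83 78 80]
Op 7: note_off(63): free voice 0 | voices=[- 83 78 80]
Op 8: note_on(64): voice 0 is free -> assigned | voices=[64 83 78 80]
Op 9: note_on(82): all voices busy, STEAL voice 2 (pitch 78, oldest) -> assign | voices=[64 83 82 80]
Op 10: note_off(83): free voice 1 | voices=[64 - 82 80]
Op 11: note_off(80): free voice 3 | voices=[64 - 82 -]
Op 12: note_on(86): voice 1 is free -> assigned | voices=[64 86 82 -]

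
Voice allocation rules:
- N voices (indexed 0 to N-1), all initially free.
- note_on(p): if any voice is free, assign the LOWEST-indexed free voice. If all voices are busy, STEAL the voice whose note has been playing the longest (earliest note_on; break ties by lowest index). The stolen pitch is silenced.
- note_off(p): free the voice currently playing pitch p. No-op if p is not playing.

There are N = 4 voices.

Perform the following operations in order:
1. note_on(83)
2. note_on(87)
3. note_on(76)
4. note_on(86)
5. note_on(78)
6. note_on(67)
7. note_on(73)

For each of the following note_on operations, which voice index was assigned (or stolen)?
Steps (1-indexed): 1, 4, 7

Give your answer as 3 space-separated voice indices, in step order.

Answer: 0 3 2

Derivation:
Op 1: note_on(83): voice 0 is free -> assigned | voices=[83 - - -]
Op 2: note_on(87): voice 1 is free -> assigned | voices=[83 87 - -]
Op 3: note_on(76): voice 2 is free -> assigned | voices=[83 87 76 -]
Op 4: note_on(86): voice 3 is free -> assigned | voices=[83 87 76 86]
Op 5: note_on(78): all voices busy, STEAL voice 0 (pitch 83, oldest) -> assign | voices=[78 87 76 86]
Op 6: note_on(67): all voices busy, STEAL voice 1 (pitch 87, oldest) -> assign | voices=[78 67 76 86]
Op 7: note_on(73): all voices busy, STEAL voice 2 (pitch 76, oldest) -> assign | voices=[78 67 73 86]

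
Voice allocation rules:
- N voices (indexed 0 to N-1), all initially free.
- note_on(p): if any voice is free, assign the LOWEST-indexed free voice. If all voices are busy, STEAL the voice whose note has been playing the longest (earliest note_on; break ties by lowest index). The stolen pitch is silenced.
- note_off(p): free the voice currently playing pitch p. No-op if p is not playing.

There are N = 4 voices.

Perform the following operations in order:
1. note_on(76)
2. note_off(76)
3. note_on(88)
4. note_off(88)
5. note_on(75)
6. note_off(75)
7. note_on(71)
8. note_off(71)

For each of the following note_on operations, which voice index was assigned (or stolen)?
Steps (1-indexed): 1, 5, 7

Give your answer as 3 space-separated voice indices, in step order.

Answer: 0 0 0

Derivation:
Op 1: note_on(76): voice 0 is free -> assigned | voices=[76 - - -]
Op 2: note_off(76): free voice 0 | voices=[- - - -]
Op 3: note_on(88): voice 0 is free -> assigned | voices=[88 - - -]
Op 4: note_off(88): free voice 0 | voices=[- - - -]
Op 5: note_on(75): voice 0 is free -> assigned | voices=[75 - - -]
Op 6: note_off(75): free voice 0 | voices=[- - - -]
Op 7: note_on(71): voice 0 is free -> assigned | voices=[71 - - -]
Op 8: note_off(71): free voice 0 | voices=[- - - -]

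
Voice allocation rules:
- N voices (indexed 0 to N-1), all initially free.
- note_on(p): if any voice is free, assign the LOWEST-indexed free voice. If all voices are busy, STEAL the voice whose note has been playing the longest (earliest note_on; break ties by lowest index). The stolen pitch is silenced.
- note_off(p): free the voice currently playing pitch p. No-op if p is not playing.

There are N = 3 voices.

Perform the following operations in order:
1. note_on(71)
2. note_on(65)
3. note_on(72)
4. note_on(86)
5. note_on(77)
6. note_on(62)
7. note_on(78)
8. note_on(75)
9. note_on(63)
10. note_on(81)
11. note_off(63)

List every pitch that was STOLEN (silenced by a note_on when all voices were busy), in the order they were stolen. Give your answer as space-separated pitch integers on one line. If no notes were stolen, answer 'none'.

Answer: 71 65 72 86 77 62 78

Derivation:
Op 1: note_on(71): voice 0 is free -> assigned | voices=[71 - -]
Op 2: note_on(65): voice 1 is free -> assigned | voices=[71 65 -]
Op 3: note_on(72): voice 2 is free -> assigned | voices=[71 65 72]
Op 4: note_on(86): all voices busy, STEAL voice 0 (pitch 71, oldest) -> assign | voices=[86 65 72]
Op 5: note_on(77): all voices busy, STEAL voice 1 (pitch 65, oldest) -> assign | voices=[86 77 72]
Op 6: note_on(62): all voices busy, STEAL voice 2 (pitch 72, oldest) -> assign | voices=[86 77 62]
Op 7: note_on(78): all voices busy, STEAL voice 0 (pitch 86, oldest) -> assign | voices=[78 77 62]
Op 8: note_on(75): all voices busy, STEAL voice 1 (pitch 77, oldest) -> assign | voices=[78 75 62]
Op 9: note_on(63): all voices busy, STEAL voice 2 (pitch 62, oldest) -> assign | voices=[78 75 63]
Op 10: note_on(81): all voices busy, STEAL voice 0 (pitch 78, oldest) -> assign | voices=[81 75 63]
Op 11: note_off(63): free voice 2 | voices=[81 75 -]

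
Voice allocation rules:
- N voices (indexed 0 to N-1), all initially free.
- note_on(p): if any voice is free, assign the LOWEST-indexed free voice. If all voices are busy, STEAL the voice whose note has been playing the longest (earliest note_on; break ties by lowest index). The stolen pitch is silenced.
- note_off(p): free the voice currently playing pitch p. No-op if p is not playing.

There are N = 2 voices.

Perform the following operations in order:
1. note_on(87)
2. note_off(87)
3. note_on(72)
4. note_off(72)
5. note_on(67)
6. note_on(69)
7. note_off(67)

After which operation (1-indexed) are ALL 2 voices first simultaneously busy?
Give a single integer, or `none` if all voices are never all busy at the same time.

Op 1: note_on(87): voice 0 is free -> assigned | voices=[87 -]
Op 2: note_off(87): free voice 0 | voices=[- -]
Op 3: note_on(72): voice 0 is free -> assigned | voices=[72 -]
Op 4: note_off(72): free voice 0 | voices=[- -]
Op 5: note_on(67): voice 0 is free -> assigned | voices=[67 -]
Op 6: note_on(69): voice 1 is free -> assigned | voices=[67 69]
Op 7: note_off(67): free voice 0 | voices=[- 69]

Answer: 6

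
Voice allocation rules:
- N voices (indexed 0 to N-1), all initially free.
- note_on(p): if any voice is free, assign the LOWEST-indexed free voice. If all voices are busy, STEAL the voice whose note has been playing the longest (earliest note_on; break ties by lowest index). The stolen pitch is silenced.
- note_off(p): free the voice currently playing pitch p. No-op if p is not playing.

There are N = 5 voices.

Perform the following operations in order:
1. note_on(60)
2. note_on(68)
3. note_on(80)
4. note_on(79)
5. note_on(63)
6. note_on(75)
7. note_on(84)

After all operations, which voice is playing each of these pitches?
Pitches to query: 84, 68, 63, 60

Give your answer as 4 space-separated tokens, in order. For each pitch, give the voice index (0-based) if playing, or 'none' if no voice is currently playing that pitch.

Op 1: note_on(60): voice 0 is free -> assigned | voices=[60 - - - -]
Op 2: note_on(68): voice 1 is free -> assigned | voices=[60 68 - - -]
Op 3: note_on(80): voice 2 is free -> assigned | voices=[60 68 80 - -]
Op 4: note_on(79): voice 3 is free -> assigned | voices=[60 68 80 79 -]
Op 5: note_on(63): voice 4 is free -> assigned | voices=[60 68 80 79 63]
Op 6: note_on(75): all voices busy, STEAL voice 0 (pitch 60, oldest) -> assign | voices=[75 68 80 79 63]
Op 7: note_on(84): all voices busy, STEAL voice 1 (pitch 68, oldest) -> assign | voices=[75 84 80 79 63]

Answer: 1 none 4 none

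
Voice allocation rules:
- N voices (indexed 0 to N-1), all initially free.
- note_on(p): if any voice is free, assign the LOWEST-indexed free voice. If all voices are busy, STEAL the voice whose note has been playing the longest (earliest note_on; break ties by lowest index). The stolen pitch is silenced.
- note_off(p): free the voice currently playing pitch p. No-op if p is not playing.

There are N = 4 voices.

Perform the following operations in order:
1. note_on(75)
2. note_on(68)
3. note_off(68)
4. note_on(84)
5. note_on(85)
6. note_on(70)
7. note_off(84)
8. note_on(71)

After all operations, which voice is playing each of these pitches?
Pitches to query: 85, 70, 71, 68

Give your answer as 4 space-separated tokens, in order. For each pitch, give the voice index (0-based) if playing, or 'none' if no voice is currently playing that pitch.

Answer: 2 3 1 none

Derivation:
Op 1: note_on(75): voice 0 is free -> assigned | voices=[75 - - -]
Op 2: note_on(68): voice 1 is free -> assigned | voices=[75 68 - -]
Op 3: note_off(68): free voice 1 | voices=[75 - - -]
Op 4: note_on(84): voice 1 is free -> assigned | voices=[75 84 - -]
Op 5: note_on(85): voice 2 is free -> assigned | voices=[75 84 85 -]
Op 6: note_on(70): voice 3 is free -> assigned | voices=[75 84 85 70]
Op 7: note_off(84): free voice 1 | voices=[75 - 85 70]
Op 8: note_on(71): voice 1 is free -> assigned | voices=[75 71 85 70]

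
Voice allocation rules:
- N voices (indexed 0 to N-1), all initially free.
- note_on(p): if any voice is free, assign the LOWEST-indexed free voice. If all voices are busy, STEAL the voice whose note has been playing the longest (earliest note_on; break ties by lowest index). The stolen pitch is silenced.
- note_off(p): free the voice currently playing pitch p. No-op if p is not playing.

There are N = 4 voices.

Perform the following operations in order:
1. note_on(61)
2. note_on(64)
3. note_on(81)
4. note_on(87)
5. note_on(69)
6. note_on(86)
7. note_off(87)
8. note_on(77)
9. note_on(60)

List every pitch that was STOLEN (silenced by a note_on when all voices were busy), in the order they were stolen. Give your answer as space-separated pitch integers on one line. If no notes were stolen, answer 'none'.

Answer: 61 64 81

Derivation:
Op 1: note_on(61): voice 0 is free -> assigned | voices=[61 - - -]
Op 2: note_on(64): voice 1 is free -> assigned | voices=[61 64 - -]
Op 3: note_on(81): voice 2 is free -> assigned | voices=[61 64 81 -]
Op 4: note_on(87): voice 3 is free -> assigned | voices=[61 64 81 87]
Op 5: note_on(69): all voices busy, STEAL voice 0 (pitch 61, oldest) -> assign | voices=[69 64 81 87]
Op 6: note_on(86): all voices busy, STEAL voice 1 (pitch 64, oldest) -> assign | voices=[69 86 81 87]
Op 7: note_off(87): free voice 3 | voices=[69 86 81 -]
Op 8: note_on(77): voice 3 is free -> assigned | voices=[69 86 81 77]
Op 9: note_on(60): all voices busy, STEAL voice 2 (pitch 81, oldest) -> assign | voices=[69 86 60 77]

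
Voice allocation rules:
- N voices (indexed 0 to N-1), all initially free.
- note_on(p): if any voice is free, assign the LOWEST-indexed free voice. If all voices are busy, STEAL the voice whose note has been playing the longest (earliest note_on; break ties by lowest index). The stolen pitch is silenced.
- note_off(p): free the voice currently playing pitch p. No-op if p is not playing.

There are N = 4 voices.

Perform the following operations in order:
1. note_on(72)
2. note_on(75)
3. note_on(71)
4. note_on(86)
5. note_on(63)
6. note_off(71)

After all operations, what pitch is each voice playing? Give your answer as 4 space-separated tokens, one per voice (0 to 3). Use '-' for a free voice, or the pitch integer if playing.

Answer: 63 75 - 86

Derivation:
Op 1: note_on(72): voice 0 is free -> assigned | voices=[72 - - -]
Op 2: note_on(75): voice 1 is free -> assigned | voices=[72 75 - -]
Op 3: note_on(71): voice 2 is free -> assigned | voices=[72 75 71 -]
Op 4: note_on(86): voice 3 is free -> assigned | voices=[72 75 71 86]
Op 5: note_on(63): all voices busy, STEAL voice 0 (pitch 72, oldest) -> assign | voices=[63 75 71 86]
Op 6: note_off(71): free voice 2 | voices=[63 75 - 86]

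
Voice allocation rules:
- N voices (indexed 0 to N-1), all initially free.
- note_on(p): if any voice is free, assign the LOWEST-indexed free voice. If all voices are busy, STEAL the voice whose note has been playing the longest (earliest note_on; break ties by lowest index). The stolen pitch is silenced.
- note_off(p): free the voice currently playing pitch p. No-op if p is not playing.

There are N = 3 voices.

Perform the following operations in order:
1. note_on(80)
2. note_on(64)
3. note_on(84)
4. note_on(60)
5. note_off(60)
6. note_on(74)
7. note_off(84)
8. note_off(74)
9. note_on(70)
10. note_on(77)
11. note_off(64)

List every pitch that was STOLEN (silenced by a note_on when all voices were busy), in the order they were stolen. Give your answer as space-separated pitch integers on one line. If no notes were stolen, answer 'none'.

Op 1: note_on(80): voice 0 is free -> assigned | voices=[80 - -]
Op 2: note_on(64): voice 1 is free -> assigned | voices=[80 64 -]
Op 3: note_on(84): voice 2 is free -> assigned | voices=[80 64 84]
Op 4: note_on(60): all voices busy, STEAL voice 0 (pitch 80, oldest) -> assign | voices=[60 64 84]
Op 5: note_off(60): free voice 0 | voices=[- 64 84]
Op 6: note_on(74): voice 0 is free -> assigned | voices=[74 64 84]
Op 7: note_off(84): free voice 2 | voices=[74 64 -]
Op 8: note_off(74): free voice 0 | voices=[- 64 -]
Op 9: note_on(70): voice 0 is free -> assigned | voices=[70 64 -]
Op 10: note_on(77): voice 2 is free -> assigned | voices=[70 64 77]
Op 11: note_off(64): free voice 1 | voices=[70 - 77]

Answer: 80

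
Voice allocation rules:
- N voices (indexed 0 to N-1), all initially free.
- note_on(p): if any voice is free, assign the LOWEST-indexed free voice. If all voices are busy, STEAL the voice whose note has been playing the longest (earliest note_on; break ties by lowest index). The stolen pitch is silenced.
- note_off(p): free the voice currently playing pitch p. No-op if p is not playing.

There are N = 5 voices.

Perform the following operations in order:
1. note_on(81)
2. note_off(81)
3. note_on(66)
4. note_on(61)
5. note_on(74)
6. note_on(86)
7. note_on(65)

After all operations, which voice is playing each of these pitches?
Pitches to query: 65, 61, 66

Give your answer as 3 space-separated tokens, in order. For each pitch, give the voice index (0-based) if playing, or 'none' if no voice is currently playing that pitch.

Answer: 4 1 0

Derivation:
Op 1: note_on(81): voice 0 is free -> assigned | voices=[81 - - - -]
Op 2: note_off(81): free voice 0 | voices=[- - - - -]
Op 3: note_on(66): voice 0 is free -> assigned | voices=[66 - - - -]
Op 4: note_on(61): voice 1 is free -> assigned | voices=[66 61 - - -]
Op 5: note_on(74): voice 2 is free -> assigned | voices=[66 61 74 - -]
Op 6: note_on(86): voice 3 is free -> assigned | voices=[66 61 74 86 -]
Op 7: note_on(65): voice 4 is free -> assigned | voices=[66 61 74 86 65]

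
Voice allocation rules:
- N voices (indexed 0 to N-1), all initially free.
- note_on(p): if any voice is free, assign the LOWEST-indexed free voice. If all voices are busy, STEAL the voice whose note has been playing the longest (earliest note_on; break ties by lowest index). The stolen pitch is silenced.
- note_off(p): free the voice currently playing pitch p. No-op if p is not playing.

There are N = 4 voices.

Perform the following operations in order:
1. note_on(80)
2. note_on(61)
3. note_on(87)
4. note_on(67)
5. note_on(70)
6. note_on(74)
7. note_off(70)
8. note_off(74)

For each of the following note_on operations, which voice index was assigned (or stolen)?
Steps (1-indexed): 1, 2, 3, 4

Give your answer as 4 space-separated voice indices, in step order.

Op 1: note_on(80): voice 0 is free -> assigned | voices=[80 - - -]
Op 2: note_on(61): voice 1 is free -> assigned | voices=[80 61 - -]
Op 3: note_on(87): voice 2 is free -> assigned | voices=[80 61 87 -]
Op 4: note_on(67): voice 3 is free -> assigned | voices=[80 61 87 67]
Op 5: note_on(70): all voices busy, STEAL voice 0 (pitch 80, oldest) -> assign | voices=[70 61 87 67]
Op 6: note_on(74): all voices busy, STEAL voice 1 (pitch 61, oldest) -> assign | voices=[70 74 87 67]
Op 7: note_off(70): free voice 0 | voices=[- 74 87 67]
Op 8: note_off(74): free voice 1 | voices=[- - 87 67]

Answer: 0 1 2 3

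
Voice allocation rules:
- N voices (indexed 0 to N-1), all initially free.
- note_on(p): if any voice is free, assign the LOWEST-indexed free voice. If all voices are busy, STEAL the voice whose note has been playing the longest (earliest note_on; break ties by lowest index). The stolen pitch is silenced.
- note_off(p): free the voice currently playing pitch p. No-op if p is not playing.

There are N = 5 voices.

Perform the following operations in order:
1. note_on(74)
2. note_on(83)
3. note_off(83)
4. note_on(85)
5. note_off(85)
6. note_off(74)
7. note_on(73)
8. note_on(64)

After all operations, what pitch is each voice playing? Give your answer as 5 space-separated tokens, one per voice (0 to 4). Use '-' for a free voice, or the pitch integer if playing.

Op 1: note_on(74): voice 0 is free -> assigned | voices=[74 - - - -]
Op 2: note_on(83): voice 1 is free -> assigned | voices=[74 83 - - -]
Op 3: note_off(83): free voice 1 | voices=[74 - - - -]
Op 4: note_on(85): voice 1 is free -> assigned | voices=[74 85 - - -]
Op 5: note_off(85): free voice 1 | voices=[74 - - - -]
Op 6: note_off(74): free voice 0 | voices=[- - - - -]
Op 7: note_on(73): voice 0 is free -> assigned | voices=[73 - - - -]
Op 8: note_on(64): voice 1 is free -> assigned | voices=[73 64 - - -]

Answer: 73 64 - - -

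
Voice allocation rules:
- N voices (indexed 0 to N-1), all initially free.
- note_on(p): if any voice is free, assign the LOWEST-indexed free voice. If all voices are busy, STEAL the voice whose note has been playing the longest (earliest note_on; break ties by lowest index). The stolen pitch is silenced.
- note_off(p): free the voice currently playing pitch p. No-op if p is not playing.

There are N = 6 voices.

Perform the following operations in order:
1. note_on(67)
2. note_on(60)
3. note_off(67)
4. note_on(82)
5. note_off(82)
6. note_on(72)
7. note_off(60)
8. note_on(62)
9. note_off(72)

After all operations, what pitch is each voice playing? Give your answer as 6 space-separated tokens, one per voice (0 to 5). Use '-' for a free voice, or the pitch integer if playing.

Answer: - 62 - - - -

Derivation:
Op 1: note_on(67): voice 0 is free -> assigned | voices=[67 - - - - -]
Op 2: note_on(60): voice 1 is free -> assigned | voices=[67 60 - - - -]
Op 3: note_off(67): free voice 0 | voices=[- 60 - - - -]
Op 4: note_on(82): voice 0 is free -> assigned | voices=[82 60 - - - -]
Op 5: note_off(82): free voice 0 | voices=[- 60 - - - -]
Op 6: note_on(72): voice 0 is free -> assigned | voices=[72 60 - - - -]
Op 7: note_off(60): free voice 1 | voices=[72 - - - - -]
Op 8: note_on(62): voice 1 is free -> assigned | voices=[72 62 - - - -]
Op 9: note_off(72): free voice 0 | voices=[- 62 - - - -]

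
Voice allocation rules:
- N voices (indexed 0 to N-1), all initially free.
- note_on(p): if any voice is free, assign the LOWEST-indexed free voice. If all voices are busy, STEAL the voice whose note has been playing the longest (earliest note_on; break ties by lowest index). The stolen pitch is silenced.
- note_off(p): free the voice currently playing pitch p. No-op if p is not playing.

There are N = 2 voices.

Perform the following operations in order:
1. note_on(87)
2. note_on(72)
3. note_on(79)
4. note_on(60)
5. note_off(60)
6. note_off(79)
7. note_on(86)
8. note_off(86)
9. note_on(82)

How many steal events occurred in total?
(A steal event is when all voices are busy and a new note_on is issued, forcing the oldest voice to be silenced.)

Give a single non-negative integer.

Answer: 2

Derivation:
Op 1: note_on(87): voice 0 is free -> assigned | voices=[87 -]
Op 2: note_on(72): voice 1 is free -> assigned | voices=[87 72]
Op 3: note_on(79): all voices busy, STEAL voice 0 (pitch 87, oldest) -> assign | voices=[79 72]
Op 4: note_on(60): all voices busy, STEAL voice 1 (pitch 72, oldest) -> assign | voices=[79 60]
Op 5: note_off(60): free voice 1 | voices=[79 -]
Op 6: note_off(79): free voice 0 | voices=[- -]
Op 7: note_on(86): voice 0 is free -> assigned | voices=[86 -]
Op 8: note_off(86): free voice 0 | voices=[- -]
Op 9: note_on(82): voice 0 is free -> assigned | voices=[82 -]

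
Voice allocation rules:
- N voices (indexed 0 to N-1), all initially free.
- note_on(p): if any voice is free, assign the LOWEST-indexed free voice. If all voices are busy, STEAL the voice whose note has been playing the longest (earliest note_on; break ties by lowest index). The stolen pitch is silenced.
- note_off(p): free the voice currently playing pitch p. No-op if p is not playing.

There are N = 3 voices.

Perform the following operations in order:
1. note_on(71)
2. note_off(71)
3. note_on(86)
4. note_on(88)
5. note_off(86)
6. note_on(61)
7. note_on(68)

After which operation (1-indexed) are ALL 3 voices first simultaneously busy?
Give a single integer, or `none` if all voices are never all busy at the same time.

Op 1: note_on(71): voice 0 is free -> assigned | voices=[71 - -]
Op 2: note_off(71): free voice 0 | voices=[- - -]
Op 3: note_on(86): voice 0 is free -> assigned | voices=[86 - -]
Op 4: note_on(88): voice 1 is free -> assigned | voices=[86 88 -]
Op 5: note_off(86): free voice 0 | voices=[- 88 -]
Op 6: note_on(61): voice 0 is free -> assigned | voices=[61 88 -]
Op 7: note_on(68): voice 2 is free -> assigned | voices=[61 88 68]

Answer: 7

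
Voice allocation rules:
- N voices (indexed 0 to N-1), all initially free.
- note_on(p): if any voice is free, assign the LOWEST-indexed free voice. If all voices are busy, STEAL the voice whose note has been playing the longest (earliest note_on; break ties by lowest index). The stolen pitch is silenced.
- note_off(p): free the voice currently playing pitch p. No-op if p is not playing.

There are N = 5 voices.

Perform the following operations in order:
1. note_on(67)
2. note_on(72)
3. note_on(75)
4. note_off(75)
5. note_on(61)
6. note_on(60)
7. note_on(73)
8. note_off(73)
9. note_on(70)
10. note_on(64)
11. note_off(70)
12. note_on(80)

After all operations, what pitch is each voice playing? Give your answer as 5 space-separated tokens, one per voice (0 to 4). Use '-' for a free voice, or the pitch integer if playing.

Answer: 64 72 61 60 80

Derivation:
Op 1: note_on(67): voice 0 is free -> assigned | voices=[67 - - - -]
Op 2: note_on(72): voice 1 is free -> assigned | voices=[67 72 - - -]
Op 3: note_on(75): voice 2 is free -> assigned | voices=[67 72 75 - -]
Op 4: note_off(75): free voice 2 | voices=[67 72 - - -]
Op 5: note_on(61): voice 2 is free -> assigned | voices=[67 72 61 - -]
Op 6: note_on(60): voice 3 is free -> assigned | voices=[67 72 61 60 -]
Op 7: note_on(73): voice 4 is free -> assigned | voices=[67 72 61 60 73]
Op 8: note_off(73): free voice 4 | voices=[67 72 61 60 -]
Op 9: note_on(70): voice 4 is free -> assigned | voices=[67 72 61 60 70]
Op 10: note_on(64): all voices busy, STEAL voice 0 (pitch 67, oldest) -> assign | voices=[64 72 61 60 70]
Op 11: note_off(70): free voice 4 | voices=[64 72 61 60 -]
Op 12: note_on(80): voice 4 is free -> assigned | voices=[64 72 61 60 80]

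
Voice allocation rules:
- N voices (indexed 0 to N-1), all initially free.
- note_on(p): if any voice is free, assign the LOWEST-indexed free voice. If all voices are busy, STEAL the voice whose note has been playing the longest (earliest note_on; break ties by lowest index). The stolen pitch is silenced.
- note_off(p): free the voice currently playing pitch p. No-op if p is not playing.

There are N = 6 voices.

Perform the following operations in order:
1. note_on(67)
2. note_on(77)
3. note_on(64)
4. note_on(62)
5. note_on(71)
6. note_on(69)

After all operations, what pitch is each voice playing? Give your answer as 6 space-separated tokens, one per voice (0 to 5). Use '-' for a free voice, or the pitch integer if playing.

Answer: 67 77 64 62 71 69

Derivation:
Op 1: note_on(67): voice 0 is free -> assigned | voices=[67 - - - - -]
Op 2: note_on(77): voice 1 is free -> assigned | voices=[67 77 - - - -]
Op 3: note_on(64): voice 2 is free -> assigned | voices=[67 77 64 - - -]
Op 4: note_on(62): voice 3 is free -> assigned | voices=[67 77 64 62 - -]
Op 5: note_on(71): voice 4 is free -> assigned | voices=[67 77 64 62 71 -]
Op 6: note_on(69): voice 5 is free -> assigned | voices=[67 77 64 62 71 69]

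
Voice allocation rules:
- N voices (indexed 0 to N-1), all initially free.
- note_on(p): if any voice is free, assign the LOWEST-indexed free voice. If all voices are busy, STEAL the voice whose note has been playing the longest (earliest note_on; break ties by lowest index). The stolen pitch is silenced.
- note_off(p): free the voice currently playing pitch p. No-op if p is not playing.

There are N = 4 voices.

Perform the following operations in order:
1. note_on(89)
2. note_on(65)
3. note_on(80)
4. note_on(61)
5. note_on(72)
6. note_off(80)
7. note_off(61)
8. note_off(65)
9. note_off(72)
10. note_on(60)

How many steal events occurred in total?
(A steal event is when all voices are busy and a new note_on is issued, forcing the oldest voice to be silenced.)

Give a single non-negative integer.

Op 1: note_on(89): voice 0 is free -> assigned | voices=[89 - - -]
Op 2: note_on(65): voice 1 is free -> assigned | voices=[89 65 - -]
Op 3: note_on(80): voice 2 is free -> assigned | voices=[89 65 80 -]
Op 4: note_on(61): voice 3 is free -> assigned | voices=[89 65 80 61]
Op 5: note_on(72): all voices busy, STEAL voice 0 (pitch 89, oldest) -> assign | voices=[72 65 80 61]
Op 6: note_off(80): free voice 2 | voices=[72 65 - 61]
Op 7: note_off(61): free voice 3 | voices=[72 65 - -]
Op 8: note_off(65): free voice 1 | voices=[72 - - -]
Op 9: note_off(72): free voice 0 | voices=[- - - -]
Op 10: note_on(60): voice 0 is free -> assigned | voices=[60 - - -]

Answer: 1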